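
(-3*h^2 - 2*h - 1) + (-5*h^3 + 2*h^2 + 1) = -5*h^3 - h^2 - 2*h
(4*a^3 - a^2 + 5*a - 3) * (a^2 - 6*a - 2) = 4*a^5 - 25*a^4 + 3*a^3 - 31*a^2 + 8*a + 6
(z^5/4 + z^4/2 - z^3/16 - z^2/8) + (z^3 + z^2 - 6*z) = z^5/4 + z^4/2 + 15*z^3/16 + 7*z^2/8 - 6*z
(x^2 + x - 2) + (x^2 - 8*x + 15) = 2*x^2 - 7*x + 13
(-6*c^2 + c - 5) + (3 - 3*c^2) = -9*c^2 + c - 2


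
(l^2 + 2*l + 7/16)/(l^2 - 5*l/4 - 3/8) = (4*l + 7)/(2*(2*l - 3))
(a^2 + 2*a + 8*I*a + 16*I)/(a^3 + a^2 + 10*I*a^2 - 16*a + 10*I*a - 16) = (a + 2)/(a^2 + a*(1 + 2*I) + 2*I)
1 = 1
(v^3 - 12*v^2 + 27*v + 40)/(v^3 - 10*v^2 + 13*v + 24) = (v - 5)/(v - 3)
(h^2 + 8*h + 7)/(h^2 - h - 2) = (h + 7)/(h - 2)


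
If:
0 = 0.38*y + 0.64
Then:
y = -1.68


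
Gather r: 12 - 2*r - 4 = 8 - 2*r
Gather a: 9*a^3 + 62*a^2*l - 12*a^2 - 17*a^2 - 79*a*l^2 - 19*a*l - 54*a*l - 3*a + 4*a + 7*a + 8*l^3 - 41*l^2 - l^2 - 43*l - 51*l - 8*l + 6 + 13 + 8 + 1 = 9*a^3 + a^2*(62*l - 29) + a*(-79*l^2 - 73*l + 8) + 8*l^3 - 42*l^2 - 102*l + 28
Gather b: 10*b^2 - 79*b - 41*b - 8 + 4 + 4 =10*b^2 - 120*b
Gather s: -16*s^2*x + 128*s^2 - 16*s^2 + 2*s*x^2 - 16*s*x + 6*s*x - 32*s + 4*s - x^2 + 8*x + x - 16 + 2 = s^2*(112 - 16*x) + s*(2*x^2 - 10*x - 28) - x^2 + 9*x - 14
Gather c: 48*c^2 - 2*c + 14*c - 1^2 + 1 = 48*c^2 + 12*c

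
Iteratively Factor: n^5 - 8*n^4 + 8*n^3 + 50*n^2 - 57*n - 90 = (n - 3)*(n^4 - 5*n^3 - 7*n^2 + 29*n + 30) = (n - 3)*(n + 2)*(n^3 - 7*n^2 + 7*n + 15) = (n - 3)^2*(n + 2)*(n^2 - 4*n - 5) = (n - 5)*(n - 3)^2*(n + 2)*(n + 1)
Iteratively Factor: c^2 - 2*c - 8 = (c - 4)*(c + 2)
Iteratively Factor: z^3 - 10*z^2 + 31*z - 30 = (z - 3)*(z^2 - 7*z + 10) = (z - 3)*(z - 2)*(z - 5)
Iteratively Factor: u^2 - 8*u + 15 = (u - 3)*(u - 5)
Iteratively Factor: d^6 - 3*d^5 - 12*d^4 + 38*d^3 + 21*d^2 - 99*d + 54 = (d + 2)*(d^5 - 5*d^4 - 2*d^3 + 42*d^2 - 63*d + 27) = (d - 1)*(d + 2)*(d^4 - 4*d^3 - 6*d^2 + 36*d - 27) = (d - 1)*(d + 2)*(d + 3)*(d^3 - 7*d^2 + 15*d - 9) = (d - 1)^2*(d + 2)*(d + 3)*(d^2 - 6*d + 9) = (d - 3)*(d - 1)^2*(d + 2)*(d + 3)*(d - 3)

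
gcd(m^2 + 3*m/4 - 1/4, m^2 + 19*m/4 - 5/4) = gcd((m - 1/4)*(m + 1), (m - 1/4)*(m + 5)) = m - 1/4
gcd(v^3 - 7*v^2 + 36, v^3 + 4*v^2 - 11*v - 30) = v^2 - v - 6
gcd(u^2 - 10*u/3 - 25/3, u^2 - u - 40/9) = u + 5/3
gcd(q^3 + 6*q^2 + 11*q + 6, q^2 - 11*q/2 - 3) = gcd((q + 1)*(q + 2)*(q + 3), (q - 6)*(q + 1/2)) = 1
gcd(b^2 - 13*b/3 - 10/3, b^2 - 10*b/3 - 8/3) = b + 2/3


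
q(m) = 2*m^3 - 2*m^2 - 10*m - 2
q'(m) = 6*m^2 - 4*m - 10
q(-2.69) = -28.50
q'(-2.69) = 44.18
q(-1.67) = -0.19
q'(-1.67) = 13.41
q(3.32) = 15.94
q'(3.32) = 42.85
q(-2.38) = -16.49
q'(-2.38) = 33.51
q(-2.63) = -25.92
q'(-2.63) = 42.02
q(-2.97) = -42.34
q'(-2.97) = 54.81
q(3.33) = 16.37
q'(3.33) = 43.21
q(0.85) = -10.72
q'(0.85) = -9.06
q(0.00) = -2.00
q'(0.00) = -10.00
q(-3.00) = -44.00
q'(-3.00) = 56.00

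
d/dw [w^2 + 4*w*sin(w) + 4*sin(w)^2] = 4*w*cos(w) + 2*w + 4*sin(w) + 4*sin(2*w)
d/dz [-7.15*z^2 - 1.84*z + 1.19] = -14.3*z - 1.84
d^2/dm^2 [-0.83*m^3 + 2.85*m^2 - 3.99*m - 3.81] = 5.7 - 4.98*m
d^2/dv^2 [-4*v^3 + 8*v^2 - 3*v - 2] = 16 - 24*v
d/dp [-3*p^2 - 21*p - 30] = -6*p - 21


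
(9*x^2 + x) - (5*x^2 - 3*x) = 4*x^2 + 4*x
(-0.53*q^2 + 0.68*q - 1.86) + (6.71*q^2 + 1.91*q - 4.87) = 6.18*q^2 + 2.59*q - 6.73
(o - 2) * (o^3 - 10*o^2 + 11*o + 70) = o^4 - 12*o^3 + 31*o^2 + 48*o - 140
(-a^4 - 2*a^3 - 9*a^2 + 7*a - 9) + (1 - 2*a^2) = -a^4 - 2*a^3 - 11*a^2 + 7*a - 8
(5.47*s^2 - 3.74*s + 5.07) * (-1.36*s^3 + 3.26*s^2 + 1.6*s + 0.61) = -7.4392*s^5 + 22.9186*s^4 - 10.3356*s^3 + 13.8809*s^2 + 5.8306*s + 3.0927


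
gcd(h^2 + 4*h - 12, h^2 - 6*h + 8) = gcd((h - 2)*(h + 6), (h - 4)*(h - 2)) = h - 2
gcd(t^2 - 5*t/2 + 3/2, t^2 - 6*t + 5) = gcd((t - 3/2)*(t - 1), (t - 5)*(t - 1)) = t - 1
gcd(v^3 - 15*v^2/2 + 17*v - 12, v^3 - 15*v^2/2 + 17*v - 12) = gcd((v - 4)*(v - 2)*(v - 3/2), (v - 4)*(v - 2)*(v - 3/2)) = v^3 - 15*v^2/2 + 17*v - 12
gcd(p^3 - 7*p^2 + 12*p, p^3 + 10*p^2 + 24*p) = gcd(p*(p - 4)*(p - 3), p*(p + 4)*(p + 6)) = p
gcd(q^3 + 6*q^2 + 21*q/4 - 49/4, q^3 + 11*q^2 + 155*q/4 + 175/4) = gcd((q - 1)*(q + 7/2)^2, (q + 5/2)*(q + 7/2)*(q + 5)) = q + 7/2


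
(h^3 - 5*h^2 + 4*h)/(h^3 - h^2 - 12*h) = (h - 1)/(h + 3)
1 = 1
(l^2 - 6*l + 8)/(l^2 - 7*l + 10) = (l - 4)/(l - 5)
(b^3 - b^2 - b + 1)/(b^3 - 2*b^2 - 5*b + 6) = (b^2 - 1)/(b^2 - b - 6)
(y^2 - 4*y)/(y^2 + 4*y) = (y - 4)/(y + 4)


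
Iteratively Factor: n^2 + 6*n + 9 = (n + 3)*(n + 3)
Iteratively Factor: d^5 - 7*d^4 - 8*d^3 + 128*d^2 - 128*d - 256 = (d + 4)*(d^4 - 11*d^3 + 36*d^2 - 16*d - 64) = (d - 4)*(d + 4)*(d^3 - 7*d^2 + 8*d + 16) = (d - 4)^2*(d + 4)*(d^2 - 3*d - 4) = (d - 4)^2*(d + 1)*(d + 4)*(d - 4)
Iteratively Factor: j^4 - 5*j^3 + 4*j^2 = (j - 4)*(j^3 - j^2) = j*(j - 4)*(j^2 - j) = j*(j - 4)*(j - 1)*(j)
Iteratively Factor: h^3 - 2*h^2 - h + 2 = (h + 1)*(h^2 - 3*h + 2) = (h - 1)*(h + 1)*(h - 2)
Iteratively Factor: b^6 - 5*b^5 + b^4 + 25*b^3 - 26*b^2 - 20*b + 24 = (b + 2)*(b^5 - 7*b^4 + 15*b^3 - 5*b^2 - 16*b + 12) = (b - 2)*(b + 2)*(b^4 - 5*b^3 + 5*b^2 + 5*b - 6) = (b - 2)*(b + 1)*(b + 2)*(b^3 - 6*b^2 + 11*b - 6) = (b - 3)*(b - 2)*(b + 1)*(b + 2)*(b^2 - 3*b + 2) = (b - 3)*(b - 2)^2*(b + 1)*(b + 2)*(b - 1)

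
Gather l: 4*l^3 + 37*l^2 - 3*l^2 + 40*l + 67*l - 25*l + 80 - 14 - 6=4*l^3 + 34*l^2 + 82*l + 60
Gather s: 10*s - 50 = 10*s - 50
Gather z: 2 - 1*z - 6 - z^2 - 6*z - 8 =-z^2 - 7*z - 12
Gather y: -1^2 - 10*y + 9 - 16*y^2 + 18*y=-16*y^2 + 8*y + 8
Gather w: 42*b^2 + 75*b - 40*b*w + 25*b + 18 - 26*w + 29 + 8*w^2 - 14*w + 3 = 42*b^2 + 100*b + 8*w^2 + w*(-40*b - 40) + 50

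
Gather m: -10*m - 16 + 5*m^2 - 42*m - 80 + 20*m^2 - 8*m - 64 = 25*m^2 - 60*m - 160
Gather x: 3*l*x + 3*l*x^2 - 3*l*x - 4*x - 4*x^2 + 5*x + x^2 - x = x^2*(3*l - 3)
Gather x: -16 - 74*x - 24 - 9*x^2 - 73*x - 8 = -9*x^2 - 147*x - 48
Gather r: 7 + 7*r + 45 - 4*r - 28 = 3*r + 24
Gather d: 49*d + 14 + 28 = 49*d + 42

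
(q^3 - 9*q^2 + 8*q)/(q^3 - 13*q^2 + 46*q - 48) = q*(q - 1)/(q^2 - 5*q + 6)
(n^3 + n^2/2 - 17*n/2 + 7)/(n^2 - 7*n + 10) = (2*n^2 + 5*n - 7)/(2*(n - 5))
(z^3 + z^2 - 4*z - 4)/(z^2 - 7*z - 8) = (z^2 - 4)/(z - 8)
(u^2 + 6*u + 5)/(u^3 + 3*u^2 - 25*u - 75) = (u + 1)/(u^2 - 2*u - 15)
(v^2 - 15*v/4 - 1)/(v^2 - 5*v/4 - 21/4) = (-4*v^2 + 15*v + 4)/(-4*v^2 + 5*v + 21)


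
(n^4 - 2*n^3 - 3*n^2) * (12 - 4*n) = -4*n^5 + 20*n^4 - 12*n^3 - 36*n^2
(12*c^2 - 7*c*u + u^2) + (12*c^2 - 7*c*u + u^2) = 24*c^2 - 14*c*u + 2*u^2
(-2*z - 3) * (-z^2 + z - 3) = 2*z^3 + z^2 + 3*z + 9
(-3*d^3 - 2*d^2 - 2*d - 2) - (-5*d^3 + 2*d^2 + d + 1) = 2*d^3 - 4*d^2 - 3*d - 3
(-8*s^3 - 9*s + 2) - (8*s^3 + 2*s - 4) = -16*s^3 - 11*s + 6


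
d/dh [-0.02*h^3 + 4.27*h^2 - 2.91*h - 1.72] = -0.06*h^2 + 8.54*h - 2.91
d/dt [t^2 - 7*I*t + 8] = 2*t - 7*I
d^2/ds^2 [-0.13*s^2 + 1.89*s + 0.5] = -0.260000000000000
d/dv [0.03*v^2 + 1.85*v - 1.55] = 0.06*v + 1.85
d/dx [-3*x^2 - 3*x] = -6*x - 3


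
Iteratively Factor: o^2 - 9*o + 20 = (o - 5)*(o - 4)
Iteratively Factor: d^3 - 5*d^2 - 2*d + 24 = (d - 4)*(d^2 - d - 6) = (d - 4)*(d + 2)*(d - 3)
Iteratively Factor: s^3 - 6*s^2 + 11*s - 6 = (s - 2)*(s^2 - 4*s + 3) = (s - 3)*(s - 2)*(s - 1)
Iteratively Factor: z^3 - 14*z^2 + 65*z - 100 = (z - 4)*(z^2 - 10*z + 25) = (z - 5)*(z - 4)*(z - 5)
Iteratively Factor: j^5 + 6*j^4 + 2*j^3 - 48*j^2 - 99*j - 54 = (j + 3)*(j^4 + 3*j^3 - 7*j^2 - 27*j - 18) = (j + 2)*(j + 3)*(j^3 + j^2 - 9*j - 9) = (j + 2)*(j + 3)^2*(j^2 - 2*j - 3) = (j + 1)*(j + 2)*(j + 3)^2*(j - 3)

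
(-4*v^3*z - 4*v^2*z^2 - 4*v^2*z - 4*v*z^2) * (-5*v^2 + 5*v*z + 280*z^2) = 20*v^5*z + 20*v^4*z - 1140*v^3*z^3 - 1120*v^2*z^4 - 1140*v^2*z^3 - 1120*v*z^4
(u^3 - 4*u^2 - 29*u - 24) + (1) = u^3 - 4*u^2 - 29*u - 23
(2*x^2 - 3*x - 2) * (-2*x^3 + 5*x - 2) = -4*x^5 + 6*x^4 + 14*x^3 - 19*x^2 - 4*x + 4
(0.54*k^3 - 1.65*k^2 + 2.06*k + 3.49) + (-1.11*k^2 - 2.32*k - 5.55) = 0.54*k^3 - 2.76*k^2 - 0.26*k - 2.06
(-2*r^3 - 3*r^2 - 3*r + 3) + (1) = -2*r^3 - 3*r^2 - 3*r + 4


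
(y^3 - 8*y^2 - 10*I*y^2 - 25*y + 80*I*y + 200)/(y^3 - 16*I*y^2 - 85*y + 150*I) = (y - 8)/(y - 6*I)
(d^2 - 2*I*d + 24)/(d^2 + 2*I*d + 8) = (d - 6*I)/(d - 2*I)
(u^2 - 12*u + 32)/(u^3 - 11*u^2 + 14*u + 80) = (u - 4)/(u^2 - 3*u - 10)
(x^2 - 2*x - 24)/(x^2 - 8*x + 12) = (x + 4)/(x - 2)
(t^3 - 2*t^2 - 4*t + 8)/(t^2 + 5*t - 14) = (t^2 - 4)/(t + 7)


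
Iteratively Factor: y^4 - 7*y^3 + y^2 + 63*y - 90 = (y - 2)*(y^3 - 5*y^2 - 9*y + 45) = (y - 5)*(y - 2)*(y^2 - 9) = (y - 5)*(y - 3)*(y - 2)*(y + 3)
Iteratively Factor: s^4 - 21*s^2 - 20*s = (s + 4)*(s^3 - 4*s^2 - 5*s) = (s - 5)*(s + 4)*(s^2 + s) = (s - 5)*(s + 1)*(s + 4)*(s)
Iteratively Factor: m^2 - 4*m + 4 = (m - 2)*(m - 2)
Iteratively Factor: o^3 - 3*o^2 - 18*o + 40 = (o - 5)*(o^2 + 2*o - 8) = (o - 5)*(o - 2)*(o + 4)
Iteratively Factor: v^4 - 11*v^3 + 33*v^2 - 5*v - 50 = (v - 2)*(v^3 - 9*v^2 + 15*v + 25) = (v - 5)*(v - 2)*(v^2 - 4*v - 5) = (v - 5)^2*(v - 2)*(v + 1)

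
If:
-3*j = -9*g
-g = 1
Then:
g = -1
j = -3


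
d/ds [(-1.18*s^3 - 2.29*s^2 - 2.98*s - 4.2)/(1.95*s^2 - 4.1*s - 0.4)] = (-2.301*s^4 + 9.676*s^3 + 16.616*s^2 + 18.212*s - 16.028)/(3.8025*s^4 - 15.99*s^3 + 15.25*s^2 + 3.28*s + 0.16)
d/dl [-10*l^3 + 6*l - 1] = 6 - 30*l^2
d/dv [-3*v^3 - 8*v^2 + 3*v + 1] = -9*v^2 - 16*v + 3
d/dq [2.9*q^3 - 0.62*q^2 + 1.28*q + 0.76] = 8.7*q^2 - 1.24*q + 1.28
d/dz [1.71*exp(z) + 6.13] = 1.71*exp(z)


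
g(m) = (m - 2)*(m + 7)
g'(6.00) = 17.00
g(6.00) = 52.00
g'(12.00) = 29.00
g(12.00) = 190.00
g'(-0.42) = 4.16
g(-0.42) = -15.92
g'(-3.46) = -1.92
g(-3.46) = -19.33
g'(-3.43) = -1.86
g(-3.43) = -19.39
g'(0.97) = 6.94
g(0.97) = -8.21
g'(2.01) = 9.02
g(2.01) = 0.09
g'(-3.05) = -1.10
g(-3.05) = -19.95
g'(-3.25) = -1.50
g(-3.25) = -19.69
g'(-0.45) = 4.10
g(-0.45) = -16.05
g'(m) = 2*m + 5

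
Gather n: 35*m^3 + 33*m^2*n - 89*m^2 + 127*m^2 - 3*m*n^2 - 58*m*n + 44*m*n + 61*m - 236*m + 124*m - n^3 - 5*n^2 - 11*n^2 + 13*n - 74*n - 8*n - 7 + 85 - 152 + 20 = 35*m^3 + 38*m^2 - 51*m - n^3 + n^2*(-3*m - 16) + n*(33*m^2 - 14*m - 69) - 54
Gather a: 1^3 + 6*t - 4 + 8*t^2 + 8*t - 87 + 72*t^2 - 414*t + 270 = 80*t^2 - 400*t + 180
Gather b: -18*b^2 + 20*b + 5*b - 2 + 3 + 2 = -18*b^2 + 25*b + 3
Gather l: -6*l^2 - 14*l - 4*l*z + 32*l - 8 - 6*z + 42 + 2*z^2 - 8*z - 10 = -6*l^2 + l*(18 - 4*z) + 2*z^2 - 14*z + 24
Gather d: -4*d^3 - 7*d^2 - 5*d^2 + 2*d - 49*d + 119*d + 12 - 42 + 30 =-4*d^3 - 12*d^2 + 72*d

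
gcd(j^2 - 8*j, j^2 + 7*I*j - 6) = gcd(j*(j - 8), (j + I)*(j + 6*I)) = 1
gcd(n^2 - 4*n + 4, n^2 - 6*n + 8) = n - 2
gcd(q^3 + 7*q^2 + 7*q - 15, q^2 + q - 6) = q + 3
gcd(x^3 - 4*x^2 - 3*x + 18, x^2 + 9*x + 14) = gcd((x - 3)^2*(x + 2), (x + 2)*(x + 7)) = x + 2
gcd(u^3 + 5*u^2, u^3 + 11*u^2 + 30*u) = u^2 + 5*u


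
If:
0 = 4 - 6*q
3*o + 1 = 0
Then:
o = -1/3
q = 2/3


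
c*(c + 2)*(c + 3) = c^3 + 5*c^2 + 6*c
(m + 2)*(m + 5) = m^2 + 7*m + 10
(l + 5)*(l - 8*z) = l^2 - 8*l*z + 5*l - 40*z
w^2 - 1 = (w - 1)*(w + 1)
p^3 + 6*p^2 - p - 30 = (p - 2)*(p + 3)*(p + 5)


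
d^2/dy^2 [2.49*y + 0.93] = 0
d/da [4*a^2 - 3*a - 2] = 8*a - 3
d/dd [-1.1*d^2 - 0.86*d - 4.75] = -2.2*d - 0.86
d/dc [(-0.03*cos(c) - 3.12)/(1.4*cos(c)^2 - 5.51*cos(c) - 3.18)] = (-0.042*cos(c)^2 - 8.736*cos(c) + 17.0958)*sin(c)/(1.96*cos(c)^4 - 15.428*cos(c)^3 + 21.4561*cos(c)^2 + 35.0436*cos(c) + 10.1124)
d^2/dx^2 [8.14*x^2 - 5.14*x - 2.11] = 16.2800000000000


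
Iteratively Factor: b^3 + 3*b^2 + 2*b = (b)*(b^2 + 3*b + 2) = b*(b + 2)*(b + 1)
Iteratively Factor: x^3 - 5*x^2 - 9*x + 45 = (x - 3)*(x^2 - 2*x - 15) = (x - 3)*(x + 3)*(x - 5)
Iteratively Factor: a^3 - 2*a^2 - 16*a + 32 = (a - 4)*(a^2 + 2*a - 8) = (a - 4)*(a + 4)*(a - 2)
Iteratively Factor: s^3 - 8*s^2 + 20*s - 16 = (s - 2)*(s^2 - 6*s + 8) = (s - 2)^2*(s - 4)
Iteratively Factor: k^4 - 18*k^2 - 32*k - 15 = (k + 1)*(k^3 - k^2 - 17*k - 15) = (k - 5)*(k + 1)*(k^2 + 4*k + 3) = (k - 5)*(k + 1)^2*(k + 3)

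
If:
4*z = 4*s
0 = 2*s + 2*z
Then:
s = 0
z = 0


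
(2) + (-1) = 1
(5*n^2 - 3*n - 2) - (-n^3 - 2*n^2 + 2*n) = n^3 + 7*n^2 - 5*n - 2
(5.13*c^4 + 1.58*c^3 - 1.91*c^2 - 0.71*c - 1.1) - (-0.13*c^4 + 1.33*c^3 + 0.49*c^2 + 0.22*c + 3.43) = 5.26*c^4 + 0.25*c^3 - 2.4*c^2 - 0.93*c - 4.53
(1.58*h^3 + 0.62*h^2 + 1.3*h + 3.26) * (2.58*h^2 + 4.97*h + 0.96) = 4.0764*h^5 + 9.4522*h^4 + 7.9522*h^3 + 15.467*h^2 + 17.4502*h + 3.1296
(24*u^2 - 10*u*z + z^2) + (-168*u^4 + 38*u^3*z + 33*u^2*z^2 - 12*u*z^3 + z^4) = -168*u^4 + 38*u^3*z + 33*u^2*z^2 + 24*u^2 - 12*u*z^3 - 10*u*z + z^4 + z^2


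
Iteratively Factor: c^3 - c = (c)*(c^2 - 1) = c*(c - 1)*(c + 1)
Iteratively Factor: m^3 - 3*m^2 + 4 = (m - 2)*(m^2 - m - 2) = (m - 2)^2*(m + 1)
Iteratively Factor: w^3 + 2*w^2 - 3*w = (w + 3)*(w^2 - w) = w*(w + 3)*(w - 1)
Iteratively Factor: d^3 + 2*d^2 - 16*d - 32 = (d + 4)*(d^2 - 2*d - 8) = (d + 2)*(d + 4)*(d - 4)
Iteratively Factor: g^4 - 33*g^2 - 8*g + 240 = (g - 5)*(g^3 + 5*g^2 - 8*g - 48) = (g - 5)*(g + 4)*(g^2 + g - 12) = (g - 5)*(g - 3)*(g + 4)*(g + 4)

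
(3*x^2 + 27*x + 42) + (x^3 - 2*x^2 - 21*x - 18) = x^3 + x^2 + 6*x + 24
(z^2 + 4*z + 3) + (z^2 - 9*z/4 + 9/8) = 2*z^2 + 7*z/4 + 33/8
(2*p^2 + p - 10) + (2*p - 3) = 2*p^2 + 3*p - 13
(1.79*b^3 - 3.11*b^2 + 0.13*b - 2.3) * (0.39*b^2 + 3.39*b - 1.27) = 0.6981*b^5 + 4.8552*b^4 - 12.7655*b^3 + 3.4934*b^2 - 7.9621*b + 2.921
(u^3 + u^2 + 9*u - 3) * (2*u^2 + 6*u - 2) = 2*u^5 + 8*u^4 + 22*u^3 + 46*u^2 - 36*u + 6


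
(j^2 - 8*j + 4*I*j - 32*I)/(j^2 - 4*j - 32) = (j + 4*I)/(j + 4)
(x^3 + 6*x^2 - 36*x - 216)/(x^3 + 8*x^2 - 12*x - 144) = (x - 6)/(x - 4)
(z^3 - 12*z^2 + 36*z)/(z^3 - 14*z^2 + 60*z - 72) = z/(z - 2)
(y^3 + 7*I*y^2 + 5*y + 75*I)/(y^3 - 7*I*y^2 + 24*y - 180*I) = (y^2 + 2*I*y + 15)/(y^2 - 12*I*y - 36)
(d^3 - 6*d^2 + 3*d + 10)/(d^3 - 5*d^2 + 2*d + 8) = (d - 5)/(d - 4)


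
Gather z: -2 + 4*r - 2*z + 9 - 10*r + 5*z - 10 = -6*r + 3*z - 3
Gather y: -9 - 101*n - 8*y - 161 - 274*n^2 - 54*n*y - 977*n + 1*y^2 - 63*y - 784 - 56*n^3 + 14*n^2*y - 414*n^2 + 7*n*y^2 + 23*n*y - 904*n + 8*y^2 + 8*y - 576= -56*n^3 - 688*n^2 - 1982*n + y^2*(7*n + 9) + y*(14*n^2 - 31*n - 63) - 1530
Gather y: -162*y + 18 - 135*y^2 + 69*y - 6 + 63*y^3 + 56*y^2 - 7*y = 63*y^3 - 79*y^2 - 100*y + 12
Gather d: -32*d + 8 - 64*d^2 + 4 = -64*d^2 - 32*d + 12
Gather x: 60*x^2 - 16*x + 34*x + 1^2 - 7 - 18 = 60*x^2 + 18*x - 24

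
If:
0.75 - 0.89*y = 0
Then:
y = 0.84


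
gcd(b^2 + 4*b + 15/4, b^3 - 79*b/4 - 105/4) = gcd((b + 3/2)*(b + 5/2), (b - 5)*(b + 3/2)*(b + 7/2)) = b + 3/2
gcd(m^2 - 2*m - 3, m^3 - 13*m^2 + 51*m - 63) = m - 3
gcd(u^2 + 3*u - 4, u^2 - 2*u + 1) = u - 1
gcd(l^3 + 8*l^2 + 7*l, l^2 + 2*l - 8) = 1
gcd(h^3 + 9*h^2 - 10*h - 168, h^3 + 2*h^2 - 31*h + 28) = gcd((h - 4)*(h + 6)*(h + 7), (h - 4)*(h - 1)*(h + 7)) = h^2 + 3*h - 28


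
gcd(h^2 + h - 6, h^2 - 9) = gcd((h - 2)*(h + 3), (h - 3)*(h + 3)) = h + 3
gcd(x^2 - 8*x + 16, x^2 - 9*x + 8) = 1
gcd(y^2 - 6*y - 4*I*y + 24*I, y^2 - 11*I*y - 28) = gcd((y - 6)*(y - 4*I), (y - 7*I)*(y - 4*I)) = y - 4*I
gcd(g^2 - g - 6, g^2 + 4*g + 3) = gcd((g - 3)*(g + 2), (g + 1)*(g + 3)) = 1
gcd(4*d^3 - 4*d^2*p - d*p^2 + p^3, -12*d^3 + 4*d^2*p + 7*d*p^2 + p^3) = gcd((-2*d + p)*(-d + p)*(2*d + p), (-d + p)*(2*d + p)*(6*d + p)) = -2*d^2 + d*p + p^2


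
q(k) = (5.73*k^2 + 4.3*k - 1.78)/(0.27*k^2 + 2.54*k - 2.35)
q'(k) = (-0.54*k - 2.54)*(5.73*k^2 + 4.3*k - 1.78)/(0.27*k^2 + 2.54*k - 2.35)^2 + (11.46*k + 4.3)/(0.27*k^2 + 2.54*k - 2.35)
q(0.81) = -47.31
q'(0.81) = -1337.80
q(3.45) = 8.44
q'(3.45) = 0.69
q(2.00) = 7.81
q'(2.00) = -0.27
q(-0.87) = 0.27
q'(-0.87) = 1.43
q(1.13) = 12.02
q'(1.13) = -23.83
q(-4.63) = -12.15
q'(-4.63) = 5.80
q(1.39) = 8.97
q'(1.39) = -5.45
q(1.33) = 9.35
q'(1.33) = -7.25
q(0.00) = 0.76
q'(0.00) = -1.01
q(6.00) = 10.19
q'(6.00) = 0.63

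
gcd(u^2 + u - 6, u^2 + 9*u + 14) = 1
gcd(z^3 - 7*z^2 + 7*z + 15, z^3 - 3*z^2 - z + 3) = z^2 - 2*z - 3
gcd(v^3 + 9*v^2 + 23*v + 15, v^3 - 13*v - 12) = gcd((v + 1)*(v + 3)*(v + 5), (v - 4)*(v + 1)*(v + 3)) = v^2 + 4*v + 3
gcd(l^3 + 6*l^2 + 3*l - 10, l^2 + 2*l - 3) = l - 1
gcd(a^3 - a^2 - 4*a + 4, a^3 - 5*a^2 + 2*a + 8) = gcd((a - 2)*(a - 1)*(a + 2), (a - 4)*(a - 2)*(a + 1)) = a - 2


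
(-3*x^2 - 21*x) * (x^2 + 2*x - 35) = -3*x^4 - 27*x^3 + 63*x^2 + 735*x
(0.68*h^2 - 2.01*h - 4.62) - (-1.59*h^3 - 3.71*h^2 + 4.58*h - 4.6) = 1.59*h^3 + 4.39*h^2 - 6.59*h - 0.0200000000000005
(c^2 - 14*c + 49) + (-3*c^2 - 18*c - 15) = -2*c^2 - 32*c + 34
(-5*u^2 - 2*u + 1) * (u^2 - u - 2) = -5*u^4 + 3*u^3 + 13*u^2 + 3*u - 2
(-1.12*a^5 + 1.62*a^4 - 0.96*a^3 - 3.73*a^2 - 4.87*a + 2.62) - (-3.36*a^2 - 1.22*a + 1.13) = -1.12*a^5 + 1.62*a^4 - 0.96*a^3 - 0.37*a^2 - 3.65*a + 1.49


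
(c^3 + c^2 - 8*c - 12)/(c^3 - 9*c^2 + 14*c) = (c^3 + c^2 - 8*c - 12)/(c*(c^2 - 9*c + 14))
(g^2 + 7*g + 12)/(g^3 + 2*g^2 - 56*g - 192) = (g + 3)/(g^2 - 2*g - 48)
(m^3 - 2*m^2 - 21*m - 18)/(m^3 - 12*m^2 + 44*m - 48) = (m^2 + 4*m + 3)/(m^2 - 6*m + 8)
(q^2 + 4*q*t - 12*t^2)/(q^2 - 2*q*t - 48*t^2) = (q - 2*t)/(q - 8*t)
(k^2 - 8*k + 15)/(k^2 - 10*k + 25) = (k - 3)/(k - 5)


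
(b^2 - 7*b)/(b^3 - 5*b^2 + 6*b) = (b - 7)/(b^2 - 5*b + 6)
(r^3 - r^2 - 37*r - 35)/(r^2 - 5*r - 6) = (r^2 - 2*r - 35)/(r - 6)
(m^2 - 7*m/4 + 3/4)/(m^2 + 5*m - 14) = (4*m^2 - 7*m + 3)/(4*(m^2 + 5*m - 14))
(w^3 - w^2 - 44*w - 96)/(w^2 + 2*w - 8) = (w^2 - 5*w - 24)/(w - 2)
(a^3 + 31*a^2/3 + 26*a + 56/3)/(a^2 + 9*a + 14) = a + 4/3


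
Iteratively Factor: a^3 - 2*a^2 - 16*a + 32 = (a - 4)*(a^2 + 2*a - 8) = (a - 4)*(a - 2)*(a + 4)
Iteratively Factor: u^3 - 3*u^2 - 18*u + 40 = (u + 4)*(u^2 - 7*u + 10) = (u - 5)*(u + 4)*(u - 2)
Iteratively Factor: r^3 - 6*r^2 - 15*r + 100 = (r + 4)*(r^2 - 10*r + 25) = (r - 5)*(r + 4)*(r - 5)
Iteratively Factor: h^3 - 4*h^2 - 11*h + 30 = (h + 3)*(h^2 - 7*h + 10) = (h - 2)*(h + 3)*(h - 5)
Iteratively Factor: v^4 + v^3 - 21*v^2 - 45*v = (v + 3)*(v^3 - 2*v^2 - 15*v) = (v - 5)*(v + 3)*(v^2 + 3*v) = (v - 5)*(v + 3)^2*(v)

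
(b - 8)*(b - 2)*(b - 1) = b^3 - 11*b^2 + 26*b - 16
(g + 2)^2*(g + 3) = g^3 + 7*g^2 + 16*g + 12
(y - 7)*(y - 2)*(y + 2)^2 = y^4 - 5*y^3 - 18*y^2 + 20*y + 56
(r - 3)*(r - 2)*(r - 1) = r^3 - 6*r^2 + 11*r - 6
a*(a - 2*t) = a^2 - 2*a*t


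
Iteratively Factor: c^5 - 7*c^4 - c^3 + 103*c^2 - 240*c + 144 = (c - 1)*(c^4 - 6*c^3 - 7*c^2 + 96*c - 144) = (c - 3)*(c - 1)*(c^3 - 3*c^2 - 16*c + 48) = (c - 3)^2*(c - 1)*(c^2 - 16) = (c - 3)^2*(c - 1)*(c + 4)*(c - 4)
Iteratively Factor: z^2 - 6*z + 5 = (z - 5)*(z - 1)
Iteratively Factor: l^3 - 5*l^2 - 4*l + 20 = (l - 2)*(l^2 - 3*l - 10) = (l - 2)*(l + 2)*(l - 5)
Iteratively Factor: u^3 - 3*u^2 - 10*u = (u)*(u^2 - 3*u - 10) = u*(u + 2)*(u - 5)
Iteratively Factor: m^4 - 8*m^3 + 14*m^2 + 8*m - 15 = (m - 5)*(m^3 - 3*m^2 - m + 3) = (m - 5)*(m - 3)*(m^2 - 1) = (m - 5)*(m - 3)*(m + 1)*(m - 1)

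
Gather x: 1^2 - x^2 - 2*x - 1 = -x^2 - 2*x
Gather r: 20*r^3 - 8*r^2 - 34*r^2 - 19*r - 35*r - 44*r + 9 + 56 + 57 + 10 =20*r^3 - 42*r^2 - 98*r + 132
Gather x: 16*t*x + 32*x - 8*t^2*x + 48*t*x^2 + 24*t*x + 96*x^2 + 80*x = x^2*(48*t + 96) + x*(-8*t^2 + 40*t + 112)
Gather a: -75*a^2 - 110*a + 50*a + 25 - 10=-75*a^2 - 60*a + 15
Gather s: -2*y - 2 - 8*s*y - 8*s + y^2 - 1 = s*(-8*y - 8) + y^2 - 2*y - 3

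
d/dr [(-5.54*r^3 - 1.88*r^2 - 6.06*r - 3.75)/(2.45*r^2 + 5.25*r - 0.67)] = (-13.573*r^4 - 58.17*r^3 + 16.1124*r^2 + 20.8942*r + 23.7477)/(6.0025*r^4 + 25.725*r^3 + 24.2795*r^2 - 7.035*r + 0.4489)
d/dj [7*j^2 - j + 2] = 14*j - 1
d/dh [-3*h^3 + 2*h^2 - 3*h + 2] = -9*h^2 + 4*h - 3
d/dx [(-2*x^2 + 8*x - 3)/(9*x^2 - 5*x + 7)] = (-62*x^2 + 26*x + 41)/(81*x^4 - 90*x^3 + 151*x^2 - 70*x + 49)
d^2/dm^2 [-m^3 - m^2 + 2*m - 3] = -6*m - 2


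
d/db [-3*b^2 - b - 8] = -6*b - 1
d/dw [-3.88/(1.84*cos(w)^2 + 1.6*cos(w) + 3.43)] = -(14.2784*cos(w) + 6.208)*sin(w)/(1.84*cos(w)^2 + 1.6*cos(w) + 3.43)^2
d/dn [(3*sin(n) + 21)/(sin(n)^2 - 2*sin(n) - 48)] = 3*(-14*sin(n) + cos(n)^2 - 35)*cos(n)/((sin(n) - 8)^2*(sin(n) + 6)^2)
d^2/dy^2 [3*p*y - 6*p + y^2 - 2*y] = 2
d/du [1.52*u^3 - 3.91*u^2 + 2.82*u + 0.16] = 4.56*u^2 - 7.82*u + 2.82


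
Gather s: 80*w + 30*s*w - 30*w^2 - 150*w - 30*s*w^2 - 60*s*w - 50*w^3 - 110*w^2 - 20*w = s*(-30*w^2 - 30*w) - 50*w^3 - 140*w^2 - 90*w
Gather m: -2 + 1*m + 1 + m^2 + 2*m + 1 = m^2 + 3*m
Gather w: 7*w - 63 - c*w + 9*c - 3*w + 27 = 9*c + w*(4 - c) - 36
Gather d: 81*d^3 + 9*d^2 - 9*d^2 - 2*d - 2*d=81*d^3 - 4*d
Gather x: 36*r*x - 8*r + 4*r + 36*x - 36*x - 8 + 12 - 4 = 36*r*x - 4*r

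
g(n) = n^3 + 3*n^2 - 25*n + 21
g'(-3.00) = -16.00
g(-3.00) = 96.00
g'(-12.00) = 335.00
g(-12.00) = -975.00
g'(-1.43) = -27.45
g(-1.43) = 59.96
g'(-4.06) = 0.09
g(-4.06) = 105.03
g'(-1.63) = -26.81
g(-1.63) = 65.39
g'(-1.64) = -26.77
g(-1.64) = 65.66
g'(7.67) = 197.51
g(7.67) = 456.95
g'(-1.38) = -27.57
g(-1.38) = 58.59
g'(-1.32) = -27.69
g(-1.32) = 56.93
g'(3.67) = 37.43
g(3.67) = 19.09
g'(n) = 3*n^2 + 6*n - 25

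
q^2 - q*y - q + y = (q - 1)*(q - y)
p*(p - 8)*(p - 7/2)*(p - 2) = p^4 - 27*p^3/2 + 51*p^2 - 56*p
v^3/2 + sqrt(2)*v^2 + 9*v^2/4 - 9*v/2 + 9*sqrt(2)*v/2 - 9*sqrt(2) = (v/2 + sqrt(2))*(v - 3/2)*(v + 6)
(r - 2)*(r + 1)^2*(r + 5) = r^4 + 5*r^3 - 3*r^2 - 17*r - 10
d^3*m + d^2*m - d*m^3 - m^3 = (d - m)*(d + m)*(d*m + m)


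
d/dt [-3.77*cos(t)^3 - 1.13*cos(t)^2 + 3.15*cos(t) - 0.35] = (11.31*cos(t)^2 + 2.26*cos(t) - 3.15)*sin(t)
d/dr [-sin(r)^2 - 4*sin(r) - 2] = -2*(sin(r) + 2)*cos(r)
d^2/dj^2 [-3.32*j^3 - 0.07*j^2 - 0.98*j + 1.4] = -19.92*j - 0.14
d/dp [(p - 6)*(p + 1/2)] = 2*p - 11/2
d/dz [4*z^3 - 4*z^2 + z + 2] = 12*z^2 - 8*z + 1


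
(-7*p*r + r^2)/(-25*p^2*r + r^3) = (7*p - r)/(25*p^2 - r^2)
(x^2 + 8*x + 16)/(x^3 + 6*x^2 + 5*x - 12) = (x + 4)/(x^2 + 2*x - 3)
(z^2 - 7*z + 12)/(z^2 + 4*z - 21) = (z - 4)/(z + 7)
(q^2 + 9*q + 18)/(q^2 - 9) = (q + 6)/(q - 3)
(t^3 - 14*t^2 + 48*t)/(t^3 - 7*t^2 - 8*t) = (t - 6)/(t + 1)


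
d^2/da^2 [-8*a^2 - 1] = -16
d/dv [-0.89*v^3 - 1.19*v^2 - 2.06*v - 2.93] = -2.67*v^2 - 2.38*v - 2.06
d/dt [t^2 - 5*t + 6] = 2*t - 5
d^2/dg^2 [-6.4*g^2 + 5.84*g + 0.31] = -12.8000000000000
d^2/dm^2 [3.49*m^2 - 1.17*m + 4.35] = 6.98000000000000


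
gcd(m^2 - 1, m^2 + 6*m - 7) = m - 1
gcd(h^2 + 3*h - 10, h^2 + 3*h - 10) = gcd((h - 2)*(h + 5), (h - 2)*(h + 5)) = h^2 + 3*h - 10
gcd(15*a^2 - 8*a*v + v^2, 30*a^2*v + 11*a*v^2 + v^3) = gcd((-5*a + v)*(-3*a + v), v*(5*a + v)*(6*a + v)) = 1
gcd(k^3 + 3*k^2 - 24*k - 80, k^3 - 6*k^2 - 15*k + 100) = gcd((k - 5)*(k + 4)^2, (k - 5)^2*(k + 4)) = k^2 - k - 20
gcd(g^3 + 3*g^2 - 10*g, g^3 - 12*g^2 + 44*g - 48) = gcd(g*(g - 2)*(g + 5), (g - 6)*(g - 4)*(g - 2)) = g - 2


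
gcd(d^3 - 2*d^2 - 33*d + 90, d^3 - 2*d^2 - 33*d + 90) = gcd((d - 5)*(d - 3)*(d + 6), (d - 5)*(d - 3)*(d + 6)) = d^3 - 2*d^2 - 33*d + 90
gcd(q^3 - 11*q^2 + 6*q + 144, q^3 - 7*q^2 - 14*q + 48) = q^2 - 5*q - 24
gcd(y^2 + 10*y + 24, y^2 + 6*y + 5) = 1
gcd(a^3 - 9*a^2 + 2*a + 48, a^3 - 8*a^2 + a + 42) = a^2 - a - 6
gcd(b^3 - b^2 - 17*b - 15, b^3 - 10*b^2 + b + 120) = b^2 - 2*b - 15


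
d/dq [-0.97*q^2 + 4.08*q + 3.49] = 4.08 - 1.94*q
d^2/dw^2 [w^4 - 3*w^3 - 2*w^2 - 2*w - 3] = 12*w^2 - 18*w - 4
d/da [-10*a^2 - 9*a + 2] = -20*a - 9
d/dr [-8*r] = -8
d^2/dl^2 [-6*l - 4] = 0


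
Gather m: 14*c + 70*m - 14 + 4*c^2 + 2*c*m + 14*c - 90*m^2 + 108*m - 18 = 4*c^2 + 28*c - 90*m^2 + m*(2*c + 178) - 32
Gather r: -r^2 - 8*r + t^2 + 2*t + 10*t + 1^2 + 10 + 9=-r^2 - 8*r + t^2 + 12*t + 20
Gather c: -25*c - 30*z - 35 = -25*c - 30*z - 35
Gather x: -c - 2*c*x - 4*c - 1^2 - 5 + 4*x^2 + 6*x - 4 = -5*c + 4*x^2 + x*(6 - 2*c) - 10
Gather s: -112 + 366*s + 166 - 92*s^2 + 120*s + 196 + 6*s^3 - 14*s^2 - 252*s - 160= 6*s^3 - 106*s^2 + 234*s + 90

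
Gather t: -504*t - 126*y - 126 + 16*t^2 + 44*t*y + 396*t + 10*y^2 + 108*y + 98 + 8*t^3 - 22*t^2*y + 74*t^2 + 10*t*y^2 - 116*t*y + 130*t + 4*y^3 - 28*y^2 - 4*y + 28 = 8*t^3 + t^2*(90 - 22*y) + t*(10*y^2 - 72*y + 22) + 4*y^3 - 18*y^2 - 22*y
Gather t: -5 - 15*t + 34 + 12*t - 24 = 5 - 3*t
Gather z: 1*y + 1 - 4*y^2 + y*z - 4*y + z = -4*y^2 - 3*y + z*(y + 1) + 1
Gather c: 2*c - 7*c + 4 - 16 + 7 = -5*c - 5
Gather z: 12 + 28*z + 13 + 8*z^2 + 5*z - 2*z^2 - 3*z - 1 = 6*z^2 + 30*z + 24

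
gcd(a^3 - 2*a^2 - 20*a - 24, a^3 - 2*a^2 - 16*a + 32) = 1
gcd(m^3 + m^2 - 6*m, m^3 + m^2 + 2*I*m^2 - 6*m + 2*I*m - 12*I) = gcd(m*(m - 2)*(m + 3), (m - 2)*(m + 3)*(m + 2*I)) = m^2 + m - 6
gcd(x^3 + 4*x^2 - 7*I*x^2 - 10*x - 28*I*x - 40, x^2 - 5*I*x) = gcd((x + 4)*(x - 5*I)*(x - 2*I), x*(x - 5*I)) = x - 5*I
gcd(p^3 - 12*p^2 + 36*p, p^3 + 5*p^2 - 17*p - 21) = 1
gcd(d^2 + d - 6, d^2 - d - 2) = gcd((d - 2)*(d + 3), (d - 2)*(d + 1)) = d - 2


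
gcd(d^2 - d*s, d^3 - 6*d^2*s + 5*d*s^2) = -d^2 + d*s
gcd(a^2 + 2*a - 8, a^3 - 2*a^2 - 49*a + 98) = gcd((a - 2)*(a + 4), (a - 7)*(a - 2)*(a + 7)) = a - 2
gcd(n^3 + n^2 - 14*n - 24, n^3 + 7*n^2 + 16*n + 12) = n^2 + 5*n + 6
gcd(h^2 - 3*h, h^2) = h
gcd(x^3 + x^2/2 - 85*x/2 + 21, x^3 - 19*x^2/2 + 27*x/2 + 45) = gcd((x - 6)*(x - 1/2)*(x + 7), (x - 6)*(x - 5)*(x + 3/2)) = x - 6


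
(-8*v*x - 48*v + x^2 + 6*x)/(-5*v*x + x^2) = (8*v*x + 48*v - x^2 - 6*x)/(x*(5*v - x))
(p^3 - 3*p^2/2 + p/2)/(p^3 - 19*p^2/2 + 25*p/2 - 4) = p/(p - 8)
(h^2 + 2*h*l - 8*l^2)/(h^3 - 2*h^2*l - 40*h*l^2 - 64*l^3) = (h - 2*l)/(h^2 - 6*h*l - 16*l^2)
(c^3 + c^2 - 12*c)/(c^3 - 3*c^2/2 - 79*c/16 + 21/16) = 16*c*(c + 4)/(16*c^2 + 24*c - 7)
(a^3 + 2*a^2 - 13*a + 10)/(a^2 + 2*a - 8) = (a^2 + 4*a - 5)/(a + 4)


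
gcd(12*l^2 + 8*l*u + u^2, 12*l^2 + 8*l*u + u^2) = 12*l^2 + 8*l*u + u^2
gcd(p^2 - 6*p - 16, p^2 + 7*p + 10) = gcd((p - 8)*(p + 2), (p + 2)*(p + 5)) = p + 2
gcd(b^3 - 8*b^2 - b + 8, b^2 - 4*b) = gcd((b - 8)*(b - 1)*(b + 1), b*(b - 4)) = 1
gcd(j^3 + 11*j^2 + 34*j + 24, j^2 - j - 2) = j + 1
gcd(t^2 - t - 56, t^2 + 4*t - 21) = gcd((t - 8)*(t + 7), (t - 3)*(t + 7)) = t + 7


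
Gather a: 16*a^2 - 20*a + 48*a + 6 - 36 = 16*a^2 + 28*a - 30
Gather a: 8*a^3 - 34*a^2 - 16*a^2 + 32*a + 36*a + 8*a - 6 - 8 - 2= 8*a^3 - 50*a^2 + 76*a - 16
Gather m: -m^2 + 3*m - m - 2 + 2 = -m^2 + 2*m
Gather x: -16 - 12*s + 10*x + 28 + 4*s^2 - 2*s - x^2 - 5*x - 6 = 4*s^2 - 14*s - x^2 + 5*x + 6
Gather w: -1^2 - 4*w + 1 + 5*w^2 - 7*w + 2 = 5*w^2 - 11*w + 2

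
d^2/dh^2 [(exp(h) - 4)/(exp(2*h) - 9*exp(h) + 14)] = (exp(4*h) - 7*exp(3*h) + 24*exp(2*h) + 26*exp(h) - 308)*exp(h)/(exp(6*h) - 27*exp(5*h) + 285*exp(4*h) - 1485*exp(3*h) + 3990*exp(2*h) - 5292*exp(h) + 2744)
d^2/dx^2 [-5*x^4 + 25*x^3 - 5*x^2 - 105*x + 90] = -60*x^2 + 150*x - 10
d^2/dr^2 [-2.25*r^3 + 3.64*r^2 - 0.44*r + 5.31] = 7.28 - 13.5*r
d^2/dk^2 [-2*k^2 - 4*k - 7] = -4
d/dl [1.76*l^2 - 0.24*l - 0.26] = 3.52*l - 0.24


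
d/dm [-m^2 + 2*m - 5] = 2 - 2*m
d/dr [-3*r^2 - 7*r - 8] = -6*r - 7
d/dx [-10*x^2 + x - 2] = 1 - 20*x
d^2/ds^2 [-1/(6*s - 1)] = -72/(6*s - 1)^3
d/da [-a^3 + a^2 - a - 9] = -3*a^2 + 2*a - 1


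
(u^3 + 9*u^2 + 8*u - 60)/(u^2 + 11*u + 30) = u - 2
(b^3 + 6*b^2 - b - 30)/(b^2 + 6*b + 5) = (b^2 + b - 6)/(b + 1)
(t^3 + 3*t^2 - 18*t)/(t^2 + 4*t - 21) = t*(t + 6)/(t + 7)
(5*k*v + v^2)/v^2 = (5*k + v)/v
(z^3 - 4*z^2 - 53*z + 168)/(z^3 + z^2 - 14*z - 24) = (z^3 - 4*z^2 - 53*z + 168)/(z^3 + z^2 - 14*z - 24)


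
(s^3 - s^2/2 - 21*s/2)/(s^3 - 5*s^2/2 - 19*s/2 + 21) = s/(s - 2)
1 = 1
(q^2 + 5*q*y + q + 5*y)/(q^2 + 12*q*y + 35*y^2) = (q + 1)/(q + 7*y)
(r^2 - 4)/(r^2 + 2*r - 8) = (r + 2)/(r + 4)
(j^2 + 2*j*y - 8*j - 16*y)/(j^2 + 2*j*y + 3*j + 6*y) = (j - 8)/(j + 3)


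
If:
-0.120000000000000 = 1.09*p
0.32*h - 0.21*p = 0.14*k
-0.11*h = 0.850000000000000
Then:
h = -7.73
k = -17.50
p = -0.11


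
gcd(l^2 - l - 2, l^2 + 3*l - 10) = l - 2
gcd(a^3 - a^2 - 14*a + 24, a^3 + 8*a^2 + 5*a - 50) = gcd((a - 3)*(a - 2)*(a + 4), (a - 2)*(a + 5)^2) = a - 2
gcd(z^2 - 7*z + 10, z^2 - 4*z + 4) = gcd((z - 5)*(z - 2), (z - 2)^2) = z - 2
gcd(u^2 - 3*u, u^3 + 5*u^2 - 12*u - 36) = u - 3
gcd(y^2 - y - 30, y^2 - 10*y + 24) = y - 6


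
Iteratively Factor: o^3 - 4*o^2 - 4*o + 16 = (o + 2)*(o^2 - 6*o + 8) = (o - 4)*(o + 2)*(o - 2)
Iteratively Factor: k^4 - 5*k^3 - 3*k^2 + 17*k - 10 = (k - 1)*(k^3 - 4*k^2 - 7*k + 10) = (k - 1)^2*(k^2 - 3*k - 10) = (k - 5)*(k - 1)^2*(k + 2)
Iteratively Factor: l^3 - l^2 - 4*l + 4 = (l - 2)*(l^2 + l - 2) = (l - 2)*(l - 1)*(l + 2)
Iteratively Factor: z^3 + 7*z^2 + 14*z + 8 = (z + 2)*(z^2 + 5*z + 4) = (z + 1)*(z + 2)*(z + 4)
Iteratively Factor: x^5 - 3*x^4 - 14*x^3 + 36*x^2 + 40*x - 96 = (x - 4)*(x^4 + x^3 - 10*x^2 - 4*x + 24) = (x - 4)*(x - 2)*(x^3 + 3*x^2 - 4*x - 12) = (x - 4)*(x - 2)*(x + 3)*(x^2 - 4) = (x - 4)*(x - 2)*(x + 2)*(x + 3)*(x - 2)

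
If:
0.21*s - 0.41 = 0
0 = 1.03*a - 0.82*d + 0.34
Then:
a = 0.796116504854369*d - 0.330097087378641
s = 1.95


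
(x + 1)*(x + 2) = x^2 + 3*x + 2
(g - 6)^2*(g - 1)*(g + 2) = g^4 - 11*g^3 + 22*g^2 + 60*g - 72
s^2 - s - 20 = (s - 5)*(s + 4)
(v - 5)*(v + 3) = v^2 - 2*v - 15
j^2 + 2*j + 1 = (j + 1)^2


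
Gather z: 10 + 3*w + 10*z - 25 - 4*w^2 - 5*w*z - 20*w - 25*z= -4*w^2 - 17*w + z*(-5*w - 15) - 15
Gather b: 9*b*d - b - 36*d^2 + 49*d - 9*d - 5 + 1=b*(9*d - 1) - 36*d^2 + 40*d - 4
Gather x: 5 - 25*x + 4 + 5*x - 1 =8 - 20*x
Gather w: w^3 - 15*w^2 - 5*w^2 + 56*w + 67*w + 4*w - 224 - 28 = w^3 - 20*w^2 + 127*w - 252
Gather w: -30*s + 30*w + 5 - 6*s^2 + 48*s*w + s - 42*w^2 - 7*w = -6*s^2 - 29*s - 42*w^2 + w*(48*s + 23) + 5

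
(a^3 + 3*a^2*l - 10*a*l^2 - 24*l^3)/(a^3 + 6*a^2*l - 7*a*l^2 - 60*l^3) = (a + 2*l)/(a + 5*l)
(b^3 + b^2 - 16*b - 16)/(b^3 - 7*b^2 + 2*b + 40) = (b^2 + 5*b + 4)/(b^2 - 3*b - 10)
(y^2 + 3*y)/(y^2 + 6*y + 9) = y/(y + 3)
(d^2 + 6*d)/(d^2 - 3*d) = (d + 6)/(d - 3)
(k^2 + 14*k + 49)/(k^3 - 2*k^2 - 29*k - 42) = (k^2 + 14*k + 49)/(k^3 - 2*k^2 - 29*k - 42)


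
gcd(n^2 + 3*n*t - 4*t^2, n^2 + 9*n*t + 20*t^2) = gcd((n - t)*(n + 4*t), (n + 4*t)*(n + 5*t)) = n + 4*t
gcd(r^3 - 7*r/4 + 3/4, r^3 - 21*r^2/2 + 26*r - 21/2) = r - 1/2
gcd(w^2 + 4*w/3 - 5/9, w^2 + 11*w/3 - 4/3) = w - 1/3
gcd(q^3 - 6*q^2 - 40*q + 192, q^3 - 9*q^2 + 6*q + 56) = q - 4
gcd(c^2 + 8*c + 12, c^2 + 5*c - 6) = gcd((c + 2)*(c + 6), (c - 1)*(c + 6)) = c + 6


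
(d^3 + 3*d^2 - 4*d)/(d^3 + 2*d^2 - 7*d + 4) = d/(d - 1)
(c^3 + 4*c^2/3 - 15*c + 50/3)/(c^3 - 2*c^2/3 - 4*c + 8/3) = (3*c^2 + 10*c - 25)/(3*c^2 + 4*c - 4)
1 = 1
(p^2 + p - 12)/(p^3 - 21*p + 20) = (p^2 + p - 12)/(p^3 - 21*p + 20)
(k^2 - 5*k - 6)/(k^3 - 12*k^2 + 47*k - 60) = (k^2 - 5*k - 6)/(k^3 - 12*k^2 + 47*k - 60)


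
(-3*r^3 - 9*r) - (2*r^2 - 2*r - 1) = -3*r^3 - 2*r^2 - 7*r + 1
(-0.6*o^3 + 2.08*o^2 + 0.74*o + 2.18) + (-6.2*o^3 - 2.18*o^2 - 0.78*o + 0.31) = -6.8*o^3 - 0.1*o^2 - 0.04*o + 2.49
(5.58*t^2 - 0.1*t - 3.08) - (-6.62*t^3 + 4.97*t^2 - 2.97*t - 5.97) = 6.62*t^3 + 0.61*t^2 + 2.87*t + 2.89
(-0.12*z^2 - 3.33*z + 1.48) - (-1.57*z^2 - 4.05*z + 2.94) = 1.45*z^2 + 0.72*z - 1.46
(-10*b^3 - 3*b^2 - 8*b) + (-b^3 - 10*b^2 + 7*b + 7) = -11*b^3 - 13*b^2 - b + 7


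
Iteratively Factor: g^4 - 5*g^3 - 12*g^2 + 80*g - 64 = (g - 4)*(g^3 - g^2 - 16*g + 16) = (g - 4)*(g - 1)*(g^2 - 16) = (g - 4)*(g - 1)*(g + 4)*(g - 4)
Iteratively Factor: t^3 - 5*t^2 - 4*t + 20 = (t + 2)*(t^2 - 7*t + 10) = (t - 2)*(t + 2)*(t - 5)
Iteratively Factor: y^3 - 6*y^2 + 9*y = (y - 3)*(y^2 - 3*y) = y*(y - 3)*(y - 3)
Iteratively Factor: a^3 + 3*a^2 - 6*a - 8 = (a + 4)*(a^2 - a - 2) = (a + 1)*(a + 4)*(a - 2)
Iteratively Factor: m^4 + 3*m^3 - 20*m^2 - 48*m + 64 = (m - 1)*(m^3 + 4*m^2 - 16*m - 64) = (m - 4)*(m - 1)*(m^2 + 8*m + 16) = (m - 4)*(m - 1)*(m + 4)*(m + 4)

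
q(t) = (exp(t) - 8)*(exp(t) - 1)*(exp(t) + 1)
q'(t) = (exp(t) - 8)*(exp(t) - 1)*exp(t) + (exp(t) - 8)*(exp(t) + 1)*exp(t) + (exp(t) - 1)*(exp(t) + 1)*exp(t)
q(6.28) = 149812615.72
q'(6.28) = 451718333.43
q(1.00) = -33.75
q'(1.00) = -60.69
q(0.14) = -2.21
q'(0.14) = -17.75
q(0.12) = -1.86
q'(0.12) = -17.17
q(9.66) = 3851522303259.36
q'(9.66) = 11556533284566.40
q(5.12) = 4461410.41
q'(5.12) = 13608550.92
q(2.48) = 558.06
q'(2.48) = 2814.81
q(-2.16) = 7.78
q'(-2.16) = -0.32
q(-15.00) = 8.00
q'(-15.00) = 0.00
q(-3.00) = 7.93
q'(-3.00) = -0.09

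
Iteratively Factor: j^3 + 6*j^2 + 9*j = (j)*(j^2 + 6*j + 9) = j*(j + 3)*(j + 3)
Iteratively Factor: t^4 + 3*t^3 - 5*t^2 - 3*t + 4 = (t + 4)*(t^3 - t^2 - t + 1) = (t + 1)*(t + 4)*(t^2 - 2*t + 1) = (t - 1)*(t + 1)*(t + 4)*(t - 1)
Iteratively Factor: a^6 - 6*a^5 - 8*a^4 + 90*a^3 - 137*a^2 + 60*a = (a - 3)*(a^5 - 3*a^4 - 17*a^3 + 39*a^2 - 20*a) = a*(a - 3)*(a^4 - 3*a^3 - 17*a^2 + 39*a - 20) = a*(a - 3)*(a - 1)*(a^3 - 2*a^2 - 19*a + 20) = a*(a - 3)*(a - 1)*(a + 4)*(a^2 - 6*a + 5) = a*(a - 3)*(a - 1)^2*(a + 4)*(a - 5)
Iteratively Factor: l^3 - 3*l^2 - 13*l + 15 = (l + 3)*(l^2 - 6*l + 5) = (l - 1)*(l + 3)*(l - 5)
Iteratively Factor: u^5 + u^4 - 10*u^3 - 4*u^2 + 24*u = (u)*(u^4 + u^3 - 10*u^2 - 4*u + 24) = u*(u + 3)*(u^3 - 2*u^2 - 4*u + 8) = u*(u + 2)*(u + 3)*(u^2 - 4*u + 4) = u*(u - 2)*(u + 2)*(u + 3)*(u - 2)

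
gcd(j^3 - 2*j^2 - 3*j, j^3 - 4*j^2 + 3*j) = j^2 - 3*j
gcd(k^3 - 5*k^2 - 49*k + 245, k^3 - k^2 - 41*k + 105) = k^2 + 2*k - 35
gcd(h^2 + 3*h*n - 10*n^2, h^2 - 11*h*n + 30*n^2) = 1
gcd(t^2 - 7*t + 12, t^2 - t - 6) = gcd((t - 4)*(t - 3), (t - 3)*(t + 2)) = t - 3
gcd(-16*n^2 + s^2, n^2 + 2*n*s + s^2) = 1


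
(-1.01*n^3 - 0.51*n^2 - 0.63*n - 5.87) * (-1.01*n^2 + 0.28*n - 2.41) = 1.0201*n^5 + 0.2323*n^4 + 2.9276*n^3 + 6.9814*n^2 - 0.1253*n + 14.1467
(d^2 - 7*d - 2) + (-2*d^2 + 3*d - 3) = -d^2 - 4*d - 5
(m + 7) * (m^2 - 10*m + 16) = m^3 - 3*m^2 - 54*m + 112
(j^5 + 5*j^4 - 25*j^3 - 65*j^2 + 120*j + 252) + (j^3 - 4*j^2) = j^5 + 5*j^4 - 24*j^3 - 69*j^2 + 120*j + 252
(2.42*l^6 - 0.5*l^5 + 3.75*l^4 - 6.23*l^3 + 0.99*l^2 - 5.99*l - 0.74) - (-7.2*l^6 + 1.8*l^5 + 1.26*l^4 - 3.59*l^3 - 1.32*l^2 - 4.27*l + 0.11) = 9.62*l^6 - 2.3*l^5 + 2.49*l^4 - 2.64*l^3 + 2.31*l^2 - 1.72*l - 0.85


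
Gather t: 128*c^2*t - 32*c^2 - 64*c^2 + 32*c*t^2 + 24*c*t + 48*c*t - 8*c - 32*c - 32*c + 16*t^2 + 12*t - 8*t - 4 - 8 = -96*c^2 - 72*c + t^2*(32*c + 16) + t*(128*c^2 + 72*c + 4) - 12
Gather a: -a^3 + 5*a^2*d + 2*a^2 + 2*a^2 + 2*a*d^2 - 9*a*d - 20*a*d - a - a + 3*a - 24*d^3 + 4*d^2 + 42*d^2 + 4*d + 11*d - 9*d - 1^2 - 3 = -a^3 + a^2*(5*d + 4) + a*(2*d^2 - 29*d + 1) - 24*d^3 + 46*d^2 + 6*d - 4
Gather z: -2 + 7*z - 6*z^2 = -6*z^2 + 7*z - 2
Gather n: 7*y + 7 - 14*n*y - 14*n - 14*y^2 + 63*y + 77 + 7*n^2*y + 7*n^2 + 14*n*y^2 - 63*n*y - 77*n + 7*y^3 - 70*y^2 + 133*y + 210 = n^2*(7*y + 7) + n*(14*y^2 - 77*y - 91) + 7*y^3 - 84*y^2 + 203*y + 294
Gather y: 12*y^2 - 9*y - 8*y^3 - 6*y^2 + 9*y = -8*y^3 + 6*y^2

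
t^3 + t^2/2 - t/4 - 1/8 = (t - 1/2)*(t + 1/2)^2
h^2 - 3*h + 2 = (h - 2)*(h - 1)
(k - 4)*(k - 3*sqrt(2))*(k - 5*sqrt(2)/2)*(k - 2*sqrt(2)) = k^4 - 15*sqrt(2)*k^3/2 - 4*k^3 + 37*k^2 + 30*sqrt(2)*k^2 - 148*k - 30*sqrt(2)*k + 120*sqrt(2)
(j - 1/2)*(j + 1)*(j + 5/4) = j^3 + 7*j^2/4 + j/8 - 5/8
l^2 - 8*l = l*(l - 8)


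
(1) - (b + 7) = -b - 6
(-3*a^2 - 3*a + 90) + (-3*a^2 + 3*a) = 90 - 6*a^2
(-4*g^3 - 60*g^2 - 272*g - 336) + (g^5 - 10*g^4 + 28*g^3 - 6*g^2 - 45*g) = g^5 - 10*g^4 + 24*g^3 - 66*g^2 - 317*g - 336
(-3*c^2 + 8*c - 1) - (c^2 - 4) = -4*c^2 + 8*c + 3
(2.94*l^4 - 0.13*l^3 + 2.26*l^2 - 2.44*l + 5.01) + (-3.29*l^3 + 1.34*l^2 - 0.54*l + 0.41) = 2.94*l^4 - 3.42*l^3 + 3.6*l^2 - 2.98*l + 5.42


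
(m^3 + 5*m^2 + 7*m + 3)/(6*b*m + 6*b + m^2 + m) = (m^2 + 4*m + 3)/(6*b + m)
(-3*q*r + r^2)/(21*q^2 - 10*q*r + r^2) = -r/(7*q - r)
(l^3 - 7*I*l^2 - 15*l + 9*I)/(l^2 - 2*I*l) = (l^3 - 7*I*l^2 - 15*l + 9*I)/(l*(l - 2*I))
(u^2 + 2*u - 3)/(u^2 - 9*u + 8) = (u + 3)/(u - 8)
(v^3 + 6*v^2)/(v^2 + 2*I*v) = v*(v + 6)/(v + 2*I)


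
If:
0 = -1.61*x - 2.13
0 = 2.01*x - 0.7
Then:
No Solution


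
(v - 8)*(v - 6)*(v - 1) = v^3 - 15*v^2 + 62*v - 48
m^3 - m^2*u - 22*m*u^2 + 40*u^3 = (m - 4*u)*(m - 2*u)*(m + 5*u)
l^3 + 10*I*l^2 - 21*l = l*(l + 3*I)*(l + 7*I)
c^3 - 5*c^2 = c^2*(c - 5)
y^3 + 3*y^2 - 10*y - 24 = (y - 3)*(y + 2)*(y + 4)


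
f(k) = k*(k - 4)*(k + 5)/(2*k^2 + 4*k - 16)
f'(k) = k*(-4*k - 4)*(k - 4)*(k + 5)/(2*k^2 + 4*k - 16)^2 + k*(k - 4)/(2*k^2 + 4*k - 16) + k*(k + 5)/(2*k^2 + 4*k - 16) + (k - 4)*(k + 5)/(2*k^2 + 4*k - 16)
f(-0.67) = -0.76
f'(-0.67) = 1.07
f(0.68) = 1.04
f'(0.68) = 1.96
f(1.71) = 7.93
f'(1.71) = 28.33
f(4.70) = 0.68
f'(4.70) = 0.86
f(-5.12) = -0.35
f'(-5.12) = 2.67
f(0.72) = 1.12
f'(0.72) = 2.04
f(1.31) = 3.03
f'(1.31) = 5.50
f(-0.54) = -0.62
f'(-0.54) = 1.08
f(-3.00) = -4.20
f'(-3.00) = 3.26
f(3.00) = -1.71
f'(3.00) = 2.89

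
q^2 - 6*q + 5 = (q - 5)*(q - 1)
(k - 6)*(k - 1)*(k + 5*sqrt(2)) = k^3 - 7*k^2 + 5*sqrt(2)*k^2 - 35*sqrt(2)*k + 6*k + 30*sqrt(2)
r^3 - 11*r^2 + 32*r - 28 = (r - 7)*(r - 2)^2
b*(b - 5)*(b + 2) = b^3 - 3*b^2 - 10*b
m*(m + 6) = m^2 + 6*m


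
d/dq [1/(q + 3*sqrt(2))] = -1/(q + 3*sqrt(2))^2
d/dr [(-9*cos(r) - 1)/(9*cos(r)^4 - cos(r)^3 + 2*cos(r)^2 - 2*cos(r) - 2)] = -(243*(cos(2*r) - 1)^2 + 70*cos(r) + 1002*cos(2*r) + 18*cos(3*r) + 94)*sin(r)/(4*(-9*cos(r)^4 + cos(r)^3 - 2*cos(r)^2 + 2*cos(r) + 2)^2)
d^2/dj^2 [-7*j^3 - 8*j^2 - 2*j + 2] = -42*j - 16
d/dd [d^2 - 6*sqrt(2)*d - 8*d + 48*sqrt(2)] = 2*d - 6*sqrt(2) - 8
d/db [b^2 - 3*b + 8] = 2*b - 3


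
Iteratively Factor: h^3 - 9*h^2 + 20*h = (h)*(h^2 - 9*h + 20) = h*(h - 5)*(h - 4)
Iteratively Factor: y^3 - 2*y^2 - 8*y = (y + 2)*(y^2 - 4*y) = (y - 4)*(y + 2)*(y)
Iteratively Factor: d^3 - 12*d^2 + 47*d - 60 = (d - 4)*(d^2 - 8*d + 15) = (d - 5)*(d - 4)*(d - 3)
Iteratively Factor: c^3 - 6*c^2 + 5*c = (c - 1)*(c^2 - 5*c) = (c - 5)*(c - 1)*(c)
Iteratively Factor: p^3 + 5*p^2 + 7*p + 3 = (p + 1)*(p^2 + 4*p + 3) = (p + 1)*(p + 3)*(p + 1)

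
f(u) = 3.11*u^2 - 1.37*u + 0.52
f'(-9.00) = -57.35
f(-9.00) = 264.76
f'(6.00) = 35.95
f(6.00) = 104.26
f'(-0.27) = -3.05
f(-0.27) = 1.12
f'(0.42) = 1.24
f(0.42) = 0.49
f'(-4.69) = -30.54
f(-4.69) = 75.35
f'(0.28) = 0.37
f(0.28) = 0.38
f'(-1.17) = -8.65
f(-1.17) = 6.38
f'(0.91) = 4.29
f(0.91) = 1.85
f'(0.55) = 2.05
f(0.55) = 0.71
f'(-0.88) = -6.84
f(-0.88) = 4.13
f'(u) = 6.22*u - 1.37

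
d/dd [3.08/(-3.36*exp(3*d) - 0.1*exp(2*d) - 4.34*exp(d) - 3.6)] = (31.0464*exp(2*d) + 0.616*exp(d) + 13.3672)*exp(d)/(3.36*exp(3*d) + 0.1*exp(2*d) + 4.34*exp(d) + 3.6)^2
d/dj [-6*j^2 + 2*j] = 2 - 12*j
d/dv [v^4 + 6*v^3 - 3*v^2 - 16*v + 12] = 4*v^3 + 18*v^2 - 6*v - 16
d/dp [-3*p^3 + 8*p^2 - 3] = p*(16 - 9*p)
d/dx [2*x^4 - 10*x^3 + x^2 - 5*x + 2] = 8*x^3 - 30*x^2 + 2*x - 5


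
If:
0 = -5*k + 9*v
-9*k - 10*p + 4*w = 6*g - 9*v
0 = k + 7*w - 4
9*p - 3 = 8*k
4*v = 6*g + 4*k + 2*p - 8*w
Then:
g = 679/621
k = -13/23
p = -35/207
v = -65/207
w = 15/23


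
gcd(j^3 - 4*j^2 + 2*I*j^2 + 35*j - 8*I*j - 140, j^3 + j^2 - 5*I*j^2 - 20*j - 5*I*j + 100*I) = j^2 + j*(-4 - 5*I) + 20*I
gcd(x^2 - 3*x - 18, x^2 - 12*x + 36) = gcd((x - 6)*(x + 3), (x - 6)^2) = x - 6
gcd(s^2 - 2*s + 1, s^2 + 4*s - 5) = s - 1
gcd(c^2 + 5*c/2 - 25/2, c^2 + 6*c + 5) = c + 5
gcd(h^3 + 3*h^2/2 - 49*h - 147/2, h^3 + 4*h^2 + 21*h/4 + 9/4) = h + 3/2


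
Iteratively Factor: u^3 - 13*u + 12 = (u - 3)*(u^2 + 3*u - 4) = (u - 3)*(u + 4)*(u - 1)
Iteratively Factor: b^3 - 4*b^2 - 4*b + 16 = (b - 4)*(b^2 - 4) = (b - 4)*(b - 2)*(b + 2)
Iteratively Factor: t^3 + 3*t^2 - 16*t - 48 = (t - 4)*(t^2 + 7*t + 12) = (t - 4)*(t + 3)*(t + 4)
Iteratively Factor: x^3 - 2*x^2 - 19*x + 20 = (x - 1)*(x^2 - x - 20) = (x - 1)*(x + 4)*(x - 5)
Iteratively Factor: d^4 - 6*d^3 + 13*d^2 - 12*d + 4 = (d - 2)*(d^3 - 4*d^2 + 5*d - 2) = (d - 2)*(d - 1)*(d^2 - 3*d + 2) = (d - 2)*(d - 1)^2*(d - 2)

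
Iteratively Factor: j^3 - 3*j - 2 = (j + 1)*(j^2 - j - 2) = (j + 1)^2*(j - 2)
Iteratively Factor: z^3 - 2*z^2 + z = (z)*(z^2 - 2*z + 1) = z*(z - 1)*(z - 1)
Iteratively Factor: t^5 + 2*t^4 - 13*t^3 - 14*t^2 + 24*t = (t - 1)*(t^4 + 3*t^3 - 10*t^2 - 24*t) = t*(t - 1)*(t^3 + 3*t^2 - 10*t - 24) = t*(t - 3)*(t - 1)*(t^2 + 6*t + 8) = t*(t - 3)*(t - 1)*(t + 2)*(t + 4)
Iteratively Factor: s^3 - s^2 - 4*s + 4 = (s - 2)*(s^2 + s - 2) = (s - 2)*(s - 1)*(s + 2)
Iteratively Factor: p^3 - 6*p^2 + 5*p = (p)*(p^2 - 6*p + 5) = p*(p - 5)*(p - 1)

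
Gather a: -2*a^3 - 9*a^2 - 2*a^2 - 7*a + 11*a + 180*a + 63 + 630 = -2*a^3 - 11*a^2 + 184*a + 693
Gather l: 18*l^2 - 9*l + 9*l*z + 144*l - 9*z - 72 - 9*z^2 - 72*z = 18*l^2 + l*(9*z + 135) - 9*z^2 - 81*z - 72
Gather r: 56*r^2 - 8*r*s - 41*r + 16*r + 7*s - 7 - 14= 56*r^2 + r*(-8*s - 25) + 7*s - 21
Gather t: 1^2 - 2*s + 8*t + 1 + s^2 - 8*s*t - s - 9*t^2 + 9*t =s^2 - 3*s - 9*t^2 + t*(17 - 8*s) + 2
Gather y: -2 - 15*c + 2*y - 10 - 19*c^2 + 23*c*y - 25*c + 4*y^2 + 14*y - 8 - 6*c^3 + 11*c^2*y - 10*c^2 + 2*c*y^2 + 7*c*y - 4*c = -6*c^3 - 29*c^2 - 44*c + y^2*(2*c + 4) + y*(11*c^2 + 30*c + 16) - 20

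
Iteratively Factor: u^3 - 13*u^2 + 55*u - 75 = (u - 5)*(u^2 - 8*u + 15) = (u - 5)*(u - 3)*(u - 5)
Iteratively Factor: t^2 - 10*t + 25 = (t - 5)*(t - 5)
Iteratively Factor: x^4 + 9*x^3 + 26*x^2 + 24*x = (x + 4)*(x^3 + 5*x^2 + 6*x) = x*(x + 4)*(x^2 + 5*x + 6) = x*(x + 2)*(x + 4)*(x + 3)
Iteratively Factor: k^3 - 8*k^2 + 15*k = (k - 5)*(k^2 - 3*k) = k*(k - 5)*(k - 3)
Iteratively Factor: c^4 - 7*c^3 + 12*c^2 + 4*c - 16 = (c - 2)*(c^3 - 5*c^2 + 2*c + 8) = (c - 2)^2*(c^2 - 3*c - 4) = (c - 2)^2*(c + 1)*(c - 4)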